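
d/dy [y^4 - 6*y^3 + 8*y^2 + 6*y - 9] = 4*y^3 - 18*y^2 + 16*y + 6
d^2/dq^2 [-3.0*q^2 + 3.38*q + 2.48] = -6.00000000000000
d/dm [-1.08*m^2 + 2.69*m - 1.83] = 2.69 - 2.16*m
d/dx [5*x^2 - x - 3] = 10*x - 1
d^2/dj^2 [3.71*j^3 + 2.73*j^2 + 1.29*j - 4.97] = 22.26*j + 5.46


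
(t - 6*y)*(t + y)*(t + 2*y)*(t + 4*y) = t^4 + t^3*y - 28*t^2*y^2 - 76*t*y^3 - 48*y^4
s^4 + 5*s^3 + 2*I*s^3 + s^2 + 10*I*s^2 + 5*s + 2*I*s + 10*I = (s + 5)*(s - I)*(s + I)*(s + 2*I)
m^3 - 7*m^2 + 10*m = m*(m - 5)*(m - 2)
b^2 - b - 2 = (b - 2)*(b + 1)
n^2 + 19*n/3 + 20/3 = (n + 4/3)*(n + 5)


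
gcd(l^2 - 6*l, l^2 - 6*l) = l^2 - 6*l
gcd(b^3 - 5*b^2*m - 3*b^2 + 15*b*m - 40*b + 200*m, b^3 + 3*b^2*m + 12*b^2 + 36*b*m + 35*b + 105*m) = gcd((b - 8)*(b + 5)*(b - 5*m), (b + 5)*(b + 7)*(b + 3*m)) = b + 5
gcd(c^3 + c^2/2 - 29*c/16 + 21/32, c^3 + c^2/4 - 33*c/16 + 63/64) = c^2 + c - 21/16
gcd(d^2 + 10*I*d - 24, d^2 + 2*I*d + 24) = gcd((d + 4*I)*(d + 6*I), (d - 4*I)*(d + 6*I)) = d + 6*I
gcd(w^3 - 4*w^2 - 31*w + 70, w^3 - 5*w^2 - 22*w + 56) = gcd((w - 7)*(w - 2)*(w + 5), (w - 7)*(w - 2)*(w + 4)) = w^2 - 9*w + 14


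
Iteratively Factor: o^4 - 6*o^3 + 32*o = (o - 4)*(o^3 - 2*o^2 - 8*o) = (o - 4)^2*(o^2 + 2*o) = (o - 4)^2*(o + 2)*(o)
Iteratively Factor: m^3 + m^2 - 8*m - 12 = (m - 3)*(m^2 + 4*m + 4) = (m - 3)*(m + 2)*(m + 2)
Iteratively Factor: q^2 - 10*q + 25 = (q - 5)*(q - 5)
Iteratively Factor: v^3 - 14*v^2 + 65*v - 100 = (v - 4)*(v^2 - 10*v + 25) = (v - 5)*(v - 4)*(v - 5)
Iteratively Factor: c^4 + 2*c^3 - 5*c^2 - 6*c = (c)*(c^3 + 2*c^2 - 5*c - 6) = c*(c - 2)*(c^2 + 4*c + 3) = c*(c - 2)*(c + 1)*(c + 3)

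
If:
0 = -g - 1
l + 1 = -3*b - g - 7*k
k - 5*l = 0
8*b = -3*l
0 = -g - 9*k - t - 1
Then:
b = 0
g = -1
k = 0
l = 0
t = 0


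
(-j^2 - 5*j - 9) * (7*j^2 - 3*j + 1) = -7*j^4 - 32*j^3 - 49*j^2 + 22*j - 9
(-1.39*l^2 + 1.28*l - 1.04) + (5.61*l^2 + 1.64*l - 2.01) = 4.22*l^2 + 2.92*l - 3.05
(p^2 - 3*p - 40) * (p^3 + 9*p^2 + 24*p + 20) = p^5 + 6*p^4 - 43*p^3 - 412*p^2 - 1020*p - 800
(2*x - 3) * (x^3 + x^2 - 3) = 2*x^4 - x^3 - 3*x^2 - 6*x + 9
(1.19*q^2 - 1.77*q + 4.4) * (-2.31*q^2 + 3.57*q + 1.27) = -2.7489*q^4 + 8.337*q^3 - 14.9716*q^2 + 13.4601*q + 5.588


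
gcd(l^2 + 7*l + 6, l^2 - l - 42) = l + 6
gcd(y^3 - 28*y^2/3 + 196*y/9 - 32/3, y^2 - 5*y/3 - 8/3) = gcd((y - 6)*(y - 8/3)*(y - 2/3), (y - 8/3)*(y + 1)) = y - 8/3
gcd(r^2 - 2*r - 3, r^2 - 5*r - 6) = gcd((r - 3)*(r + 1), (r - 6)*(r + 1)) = r + 1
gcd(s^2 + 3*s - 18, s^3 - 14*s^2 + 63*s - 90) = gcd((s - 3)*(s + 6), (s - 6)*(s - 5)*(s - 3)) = s - 3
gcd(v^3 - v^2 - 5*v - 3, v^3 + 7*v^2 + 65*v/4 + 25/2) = 1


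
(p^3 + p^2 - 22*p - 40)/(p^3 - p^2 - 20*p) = (p + 2)/p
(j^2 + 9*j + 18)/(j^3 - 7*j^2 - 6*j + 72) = (j + 6)/(j^2 - 10*j + 24)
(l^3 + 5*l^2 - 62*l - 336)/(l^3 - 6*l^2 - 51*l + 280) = (l + 6)/(l - 5)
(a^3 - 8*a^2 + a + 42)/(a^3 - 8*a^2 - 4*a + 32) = (a^2 - 10*a + 21)/(a^2 - 10*a + 16)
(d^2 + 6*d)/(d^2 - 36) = d/(d - 6)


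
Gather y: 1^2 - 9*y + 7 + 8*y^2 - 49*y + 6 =8*y^2 - 58*y + 14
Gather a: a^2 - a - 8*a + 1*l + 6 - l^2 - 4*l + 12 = a^2 - 9*a - l^2 - 3*l + 18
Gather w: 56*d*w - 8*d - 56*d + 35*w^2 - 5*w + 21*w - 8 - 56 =-64*d + 35*w^2 + w*(56*d + 16) - 64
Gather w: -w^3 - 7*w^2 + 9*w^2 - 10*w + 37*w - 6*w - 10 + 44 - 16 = -w^3 + 2*w^2 + 21*w + 18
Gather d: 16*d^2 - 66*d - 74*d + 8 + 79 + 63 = 16*d^2 - 140*d + 150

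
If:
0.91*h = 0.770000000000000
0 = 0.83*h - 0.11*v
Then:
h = 0.85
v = 6.38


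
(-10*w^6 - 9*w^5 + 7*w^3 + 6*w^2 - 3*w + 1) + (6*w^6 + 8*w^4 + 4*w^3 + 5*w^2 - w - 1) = -4*w^6 - 9*w^5 + 8*w^4 + 11*w^3 + 11*w^2 - 4*w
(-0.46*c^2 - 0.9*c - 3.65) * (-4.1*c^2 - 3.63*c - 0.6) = 1.886*c^4 + 5.3598*c^3 + 18.508*c^2 + 13.7895*c + 2.19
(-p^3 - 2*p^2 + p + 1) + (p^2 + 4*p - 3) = -p^3 - p^2 + 5*p - 2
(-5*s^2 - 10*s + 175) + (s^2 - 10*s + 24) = -4*s^2 - 20*s + 199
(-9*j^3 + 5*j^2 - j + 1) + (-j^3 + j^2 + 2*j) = -10*j^3 + 6*j^2 + j + 1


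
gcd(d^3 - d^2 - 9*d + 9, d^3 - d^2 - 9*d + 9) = d^3 - d^2 - 9*d + 9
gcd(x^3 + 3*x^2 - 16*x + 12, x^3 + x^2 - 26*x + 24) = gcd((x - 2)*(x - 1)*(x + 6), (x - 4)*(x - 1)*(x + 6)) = x^2 + 5*x - 6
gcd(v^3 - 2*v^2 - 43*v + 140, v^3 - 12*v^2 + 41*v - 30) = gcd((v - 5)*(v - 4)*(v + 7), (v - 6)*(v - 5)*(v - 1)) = v - 5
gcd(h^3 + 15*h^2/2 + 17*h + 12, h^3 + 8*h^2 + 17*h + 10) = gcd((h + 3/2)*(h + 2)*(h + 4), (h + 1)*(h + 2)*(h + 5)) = h + 2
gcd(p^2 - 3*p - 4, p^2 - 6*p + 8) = p - 4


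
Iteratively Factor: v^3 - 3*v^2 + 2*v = (v)*(v^2 - 3*v + 2) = v*(v - 2)*(v - 1)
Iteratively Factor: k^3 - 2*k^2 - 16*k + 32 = (k - 4)*(k^2 + 2*k - 8) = (k - 4)*(k + 4)*(k - 2)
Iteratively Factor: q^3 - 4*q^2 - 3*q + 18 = (q - 3)*(q^2 - q - 6) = (q - 3)^2*(q + 2)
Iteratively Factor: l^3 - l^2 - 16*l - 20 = (l - 5)*(l^2 + 4*l + 4) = (l - 5)*(l + 2)*(l + 2)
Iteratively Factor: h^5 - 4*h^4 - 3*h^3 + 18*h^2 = (h - 3)*(h^4 - h^3 - 6*h^2) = h*(h - 3)*(h^3 - h^2 - 6*h) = h*(h - 3)^2*(h^2 + 2*h) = h*(h - 3)^2*(h + 2)*(h)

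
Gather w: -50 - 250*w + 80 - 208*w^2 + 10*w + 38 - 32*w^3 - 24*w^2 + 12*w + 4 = -32*w^3 - 232*w^2 - 228*w + 72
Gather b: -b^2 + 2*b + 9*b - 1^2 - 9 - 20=-b^2 + 11*b - 30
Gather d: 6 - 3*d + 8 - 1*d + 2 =16 - 4*d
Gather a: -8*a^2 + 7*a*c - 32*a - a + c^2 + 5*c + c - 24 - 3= -8*a^2 + a*(7*c - 33) + c^2 + 6*c - 27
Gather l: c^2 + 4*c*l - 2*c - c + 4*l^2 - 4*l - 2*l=c^2 - 3*c + 4*l^2 + l*(4*c - 6)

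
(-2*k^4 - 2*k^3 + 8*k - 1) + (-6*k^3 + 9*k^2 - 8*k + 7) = -2*k^4 - 8*k^3 + 9*k^2 + 6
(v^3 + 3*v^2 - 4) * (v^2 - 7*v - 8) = v^5 - 4*v^4 - 29*v^3 - 28*v^2 + 28*v + 32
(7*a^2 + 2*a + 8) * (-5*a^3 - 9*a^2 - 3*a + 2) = -35*a^5 - 73*a^4 - 79*a^3 - 64*a^2 - 20*a + 16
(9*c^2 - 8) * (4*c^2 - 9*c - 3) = 36*c^4 - 81*c^3 - 59*c^2 + 72*c + 24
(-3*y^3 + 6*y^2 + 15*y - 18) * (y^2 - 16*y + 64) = -3*y^5 + 54*y^4 - 273*y^3 + 126*y^2 + 1248*y - 1152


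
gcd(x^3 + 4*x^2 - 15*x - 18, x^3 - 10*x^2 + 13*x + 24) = x^2 - 2*x - 3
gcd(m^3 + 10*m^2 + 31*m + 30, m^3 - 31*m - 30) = m + 5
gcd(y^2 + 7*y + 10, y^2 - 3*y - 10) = y + 2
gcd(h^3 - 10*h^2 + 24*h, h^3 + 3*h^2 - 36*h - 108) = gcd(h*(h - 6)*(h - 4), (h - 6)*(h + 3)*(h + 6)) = h - 6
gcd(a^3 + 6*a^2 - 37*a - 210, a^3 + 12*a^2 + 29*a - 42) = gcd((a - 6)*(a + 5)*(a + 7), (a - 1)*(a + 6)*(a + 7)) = a + 7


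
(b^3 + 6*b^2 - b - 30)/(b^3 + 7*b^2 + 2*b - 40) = (b + 3)/(b + 4)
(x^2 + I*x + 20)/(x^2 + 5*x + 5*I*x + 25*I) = (x - 4*I)/(x + 5)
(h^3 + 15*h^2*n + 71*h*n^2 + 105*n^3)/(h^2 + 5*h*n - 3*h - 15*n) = (h^2 + 10*h*n + 21*n^2)/(h - 3)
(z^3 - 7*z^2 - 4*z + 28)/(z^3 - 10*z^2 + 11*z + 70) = (z - 2)/(z - 5)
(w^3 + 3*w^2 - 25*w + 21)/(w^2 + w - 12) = (w^2 + 6*w - 7)/(w + 4)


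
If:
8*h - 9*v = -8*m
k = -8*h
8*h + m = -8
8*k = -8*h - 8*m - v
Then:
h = -40/71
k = 320/71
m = -248/71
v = -256/71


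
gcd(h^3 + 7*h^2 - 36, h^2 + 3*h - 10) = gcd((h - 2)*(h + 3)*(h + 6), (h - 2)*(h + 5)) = h - 2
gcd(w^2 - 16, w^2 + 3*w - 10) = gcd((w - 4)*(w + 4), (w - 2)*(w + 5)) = 1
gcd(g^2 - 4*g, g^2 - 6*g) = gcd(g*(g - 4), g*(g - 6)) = g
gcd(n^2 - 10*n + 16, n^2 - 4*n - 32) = n - 8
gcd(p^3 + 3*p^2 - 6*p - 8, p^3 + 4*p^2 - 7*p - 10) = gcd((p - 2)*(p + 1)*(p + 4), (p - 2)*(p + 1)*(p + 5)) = p^2 - p - 2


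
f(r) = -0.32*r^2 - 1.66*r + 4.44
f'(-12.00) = 6.02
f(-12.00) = -21.72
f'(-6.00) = 2.18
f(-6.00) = 2.88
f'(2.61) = -3.33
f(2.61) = -2.07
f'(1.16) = -2.40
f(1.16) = 2.08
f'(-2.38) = -0.14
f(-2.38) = 6.58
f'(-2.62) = 0.02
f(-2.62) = 6.59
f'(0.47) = -1.96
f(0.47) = 3.59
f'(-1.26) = -0.85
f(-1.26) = 6.02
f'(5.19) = -4.98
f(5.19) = -12.79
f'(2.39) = -3.19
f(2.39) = -1.36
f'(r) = -0.64*r - 1.66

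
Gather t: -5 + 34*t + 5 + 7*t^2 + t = 7*t^2 + 35*t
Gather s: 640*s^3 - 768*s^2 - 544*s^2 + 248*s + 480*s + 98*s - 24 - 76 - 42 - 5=640*s^3 - 1312*s^2 + 826*s - 147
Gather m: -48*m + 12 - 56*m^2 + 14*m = -56*m^2 - 34*m + 12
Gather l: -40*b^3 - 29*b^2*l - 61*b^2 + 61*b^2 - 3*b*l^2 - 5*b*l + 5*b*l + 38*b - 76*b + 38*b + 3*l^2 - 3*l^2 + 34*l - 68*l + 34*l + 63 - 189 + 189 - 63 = -40*b^3 - 29*b^2*l - 3*b*l^2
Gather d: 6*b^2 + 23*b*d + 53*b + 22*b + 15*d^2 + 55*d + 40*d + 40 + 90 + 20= 6*b^2 + 75*b + 15*d^2 + d*(23*b + 95) + 150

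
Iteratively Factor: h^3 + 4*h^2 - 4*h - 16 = (h - 2)*(h^2 + 6*h + 8) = (h - 2)*(h + 2)*(h + 4)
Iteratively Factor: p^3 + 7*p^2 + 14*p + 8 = (p + 4)*(p^2 + 3*p + 2) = (p + 1)*(p + 4)*(p + 2)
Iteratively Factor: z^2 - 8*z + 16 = (z - 4)*(z - 4)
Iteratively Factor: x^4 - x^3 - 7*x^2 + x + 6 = (x - 3)*(x^3 + 2*x^2 - x - 2) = (x - 3)*(x + 2)*(x^2 - 1) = (x - 3)*(x + 1)*(x + 2)*(x - 1)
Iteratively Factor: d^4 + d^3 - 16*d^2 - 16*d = (d + 4)*(d^3 - 3*d^2 - 4*d) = d*(d + 4)*(d^2 - 3*d - 4) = d*(d + 1)*(d + 4)*(d - 4)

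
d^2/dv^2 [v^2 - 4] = 2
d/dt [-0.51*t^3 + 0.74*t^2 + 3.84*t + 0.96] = -1.53*t^2 + 1.48*t + 3.84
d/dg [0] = 0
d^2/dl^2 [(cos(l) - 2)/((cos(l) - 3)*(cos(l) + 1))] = (-(1 - cos(2*l))^2 + 265*cos(l) - 74*cos(2*l) + 7*cos(3*l) - 230)/(4*(cos(l) - 3)^3*(cos(l) + 1)^2)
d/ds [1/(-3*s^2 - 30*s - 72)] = 2*(s + 5)/(3*(s^2 + 10*s + 24)^2)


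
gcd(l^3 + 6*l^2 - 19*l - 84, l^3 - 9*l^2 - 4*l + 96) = l^2 - l - 12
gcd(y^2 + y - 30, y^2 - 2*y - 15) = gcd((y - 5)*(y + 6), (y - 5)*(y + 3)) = y - 5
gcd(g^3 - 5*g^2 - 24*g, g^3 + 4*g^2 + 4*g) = g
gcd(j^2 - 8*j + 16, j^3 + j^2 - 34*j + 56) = j - 4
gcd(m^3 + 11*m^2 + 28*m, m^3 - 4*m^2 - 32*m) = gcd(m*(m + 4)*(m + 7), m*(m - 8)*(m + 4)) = m^2 + 4*m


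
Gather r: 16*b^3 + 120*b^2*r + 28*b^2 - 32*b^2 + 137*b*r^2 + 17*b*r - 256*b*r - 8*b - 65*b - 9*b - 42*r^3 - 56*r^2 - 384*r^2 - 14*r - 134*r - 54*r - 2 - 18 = 16*b^3 - 4*b^2 - 82*b - 42*r^3 + r^2*(137*b - 440) + r*(120*b^2 - 239*b - 202) - 20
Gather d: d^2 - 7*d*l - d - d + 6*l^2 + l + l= d^2 + d*(-7*l - 2) + 6*l^2 + 2*l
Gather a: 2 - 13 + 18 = 7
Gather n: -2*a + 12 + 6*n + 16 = -2*a + 6*n + 28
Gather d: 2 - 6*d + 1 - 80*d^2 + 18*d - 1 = -80*d^2 + 12*d + 2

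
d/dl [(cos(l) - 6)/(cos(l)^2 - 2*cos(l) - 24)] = sin(l)/(cos(l) + 4)^2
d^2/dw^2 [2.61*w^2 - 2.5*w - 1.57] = 5.22000000000000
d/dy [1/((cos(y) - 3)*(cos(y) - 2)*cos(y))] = (3*sin(y) + 6*sin(y)/cos(y)^2 - 10*tan(y))/((cos(y) - 3)^2*(cos(y) - 2)^2)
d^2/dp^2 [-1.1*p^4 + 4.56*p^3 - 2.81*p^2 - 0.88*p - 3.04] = -13.2*p^2 + 27.36*p - 5.62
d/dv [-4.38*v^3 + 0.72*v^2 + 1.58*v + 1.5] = -13.14*v^2 + 1.44*v + 1.58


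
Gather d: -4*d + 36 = 36 - 4*d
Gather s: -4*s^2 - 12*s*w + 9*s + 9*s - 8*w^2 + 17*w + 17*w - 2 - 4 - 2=-4*s^2 + s*(18 - 12*w) - 8*w^2 + 34*w - 8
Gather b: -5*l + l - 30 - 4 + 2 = -4*l - 32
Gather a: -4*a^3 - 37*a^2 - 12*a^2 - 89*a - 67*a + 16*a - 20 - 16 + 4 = -4*a^3 - 49*a^2 - 140*a - 32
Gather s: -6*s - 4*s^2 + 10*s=-4*s^2 + 4*s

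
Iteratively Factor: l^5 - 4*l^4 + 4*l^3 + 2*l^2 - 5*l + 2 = (l - 1)*(l^4 - 3*l^3 + l^2 + 3*l - 2) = (l - 2)*(l - 1)*(l^3 - l^2 - l + 1) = (l - 2)*(l - 1)^2*(l^2 - 1) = (l - 2)*(l - 1)^3*(l + 1)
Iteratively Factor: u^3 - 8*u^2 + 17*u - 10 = (u - 5)*(u^2 - 3*u + 2) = (u - 5)*(u - 2)*(u - 1)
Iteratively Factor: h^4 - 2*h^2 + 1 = (h - 1)*(h^3 + h^2 - h - 1) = (h - 1)^2*(h^2 + 2*h + 1) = (h - 1)^2*(h + 1)*(h + 1)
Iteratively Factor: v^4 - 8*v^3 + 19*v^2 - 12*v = (v - 3)*(v^3 - 5*v^2 + 4*v) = (v - 4)*(v - 3)*(v^2 - v) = (v - 4)*(v - 3)*(v - 1)*(v)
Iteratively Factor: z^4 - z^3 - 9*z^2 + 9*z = (z - 3)*(z^3 + 2*z^2 - 3*z) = z*(z - 3)*(z^2 + 2*z - 3) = z*(z - 3)*(z + 3)*(z - 1)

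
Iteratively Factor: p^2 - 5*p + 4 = (p - 1)*(p - 4)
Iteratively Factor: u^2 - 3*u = (u - 3)*(u)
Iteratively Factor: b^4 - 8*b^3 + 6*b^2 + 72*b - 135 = (b - 5)*(b^3 - 3*b^2 - 9*b + 27) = (b - 5)*(b - 3)*(b^2 - 9) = (b - 5)*(b - 3)*(b + 3)*(b - 3)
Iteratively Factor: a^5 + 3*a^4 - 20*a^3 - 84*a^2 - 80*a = (a + 2)*(a^4 + a^3 - 22*a^2 - 40*a) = (a - 5)*(a + 2)*(a^3 + 6*a^2 + 8*a) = (a - 5)*(a + 2)*(a + 4)*(a^2 + 2*a) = (a - 5)*(a + 2)^2*(a + 4)*(a)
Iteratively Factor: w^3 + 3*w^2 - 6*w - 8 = (w - 2)*(w^2 + 5*w + 4) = (w - 2)*(w + 4)*(w + 1)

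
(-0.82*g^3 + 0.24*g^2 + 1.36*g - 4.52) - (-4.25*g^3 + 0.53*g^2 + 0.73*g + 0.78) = 3.43*g^3 - 0.29*g^2 + 0.63*g - 5.3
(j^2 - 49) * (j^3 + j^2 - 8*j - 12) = j^5 + j^4 - 57*j^3 - 61*j^2 + 392*j + 588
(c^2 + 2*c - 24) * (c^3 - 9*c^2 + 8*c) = c^5 - 7*c^4 - 34*c^3 + 232*c^2 - 192*c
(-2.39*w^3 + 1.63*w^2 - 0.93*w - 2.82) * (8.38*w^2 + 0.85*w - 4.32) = -20.0282*w^5 + 11.6279*w^4 + 3.9169*w^3 - 31.4637*w^2 + 1.6206*w + 12.1824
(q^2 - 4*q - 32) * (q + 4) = q^3 - 48*q - 128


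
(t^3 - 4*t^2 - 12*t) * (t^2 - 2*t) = t^5 - 6*t^4 - 4*t^3 + 24*t^2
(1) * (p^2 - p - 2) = p^2 - p - 2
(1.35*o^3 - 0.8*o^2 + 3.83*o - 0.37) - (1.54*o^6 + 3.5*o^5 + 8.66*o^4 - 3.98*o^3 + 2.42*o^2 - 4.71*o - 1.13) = -1.54*o^6 - 3.5*o^5 - 8.66*o^4 + 5.33*o^3 - 3.22*o^2 + 8.54*o + 0.76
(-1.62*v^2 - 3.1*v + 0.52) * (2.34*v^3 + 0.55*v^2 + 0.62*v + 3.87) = -3.7908*v^5 - 8.145*v^4 - 1.4926*v^3 - 7.9054*v^2 - 11.6746*v + 2.0124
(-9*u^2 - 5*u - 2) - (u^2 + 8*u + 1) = -10*u^2 - 13*u - 3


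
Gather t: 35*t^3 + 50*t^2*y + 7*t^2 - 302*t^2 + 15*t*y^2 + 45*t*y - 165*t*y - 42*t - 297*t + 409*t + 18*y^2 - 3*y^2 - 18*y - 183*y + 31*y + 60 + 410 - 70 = 35*t^3 + t^2*(50*y - 295) + t*(15*y^2 - 120*y + 70) + 15*y^2 - 170*y + 400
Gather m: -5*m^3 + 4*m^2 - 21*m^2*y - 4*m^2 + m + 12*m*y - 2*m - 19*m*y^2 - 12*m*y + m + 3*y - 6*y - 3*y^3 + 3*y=-5*m^3 - 21*m^2*y - 19*m*y^2 - 3*y^3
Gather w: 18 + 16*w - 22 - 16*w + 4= 0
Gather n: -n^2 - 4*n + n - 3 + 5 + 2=-n^2 - 3*n + 4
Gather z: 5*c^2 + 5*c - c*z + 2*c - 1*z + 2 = 5*c^2 + 7*c + z*(-c - 1) + 2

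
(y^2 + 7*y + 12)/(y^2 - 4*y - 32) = (y + 3)/(y - 8)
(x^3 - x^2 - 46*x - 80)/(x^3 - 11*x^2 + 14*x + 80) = (x + 5)/(x - 5)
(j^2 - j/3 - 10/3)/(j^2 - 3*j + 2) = (j + 5/3)/(j - 1)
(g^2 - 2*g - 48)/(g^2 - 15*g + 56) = (g + 6)/(g - 7)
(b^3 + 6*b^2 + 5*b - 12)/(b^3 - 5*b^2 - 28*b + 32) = (b + 3)/(b - 8)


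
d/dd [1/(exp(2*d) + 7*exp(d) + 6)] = (-2*exp(d) - 7)*exp(d)/(exp(2*d) + 7*exp(d) + 6)^2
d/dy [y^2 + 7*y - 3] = 2*y + 7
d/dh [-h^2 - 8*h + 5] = -2*h - 8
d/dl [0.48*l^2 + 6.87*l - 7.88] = 0.96*l + 6.87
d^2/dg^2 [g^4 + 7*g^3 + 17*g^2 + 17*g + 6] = 12*g^2 + 42*g + 34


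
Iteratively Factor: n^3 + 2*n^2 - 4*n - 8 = (n + 2)*(n^2 - 4) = (n + 2)^2*(n - 2)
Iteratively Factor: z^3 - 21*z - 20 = (z - 5)*(z^2 + 5*z + 4) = (z - 5)*(z + 1)*(z + 4)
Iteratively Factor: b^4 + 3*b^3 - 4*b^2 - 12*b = (b + 3)*(b^3 - 4*b) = (b + 2)*(b + 3)*(b^2 - 2*b) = b*(b + 2)*(b + 3)*(b - 2)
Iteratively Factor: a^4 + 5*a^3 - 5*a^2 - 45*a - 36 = (a + 1)*(a^3 + 4*a^2 - 9*a - 36) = (a + 1)*(a + 4)*(a^2 - 9) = (a - 3)*(a + 1)*(a + 4)*(a + 3)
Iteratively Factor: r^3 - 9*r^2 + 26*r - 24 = (r - 2)*(r^2 - 7*r + 12) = (r - 3)*(r - 2)*(r - 4)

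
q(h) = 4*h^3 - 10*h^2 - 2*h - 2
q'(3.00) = 46.00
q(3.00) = 10.00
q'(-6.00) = 550.00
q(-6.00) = -1214.00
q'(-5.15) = 419.27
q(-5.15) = -803.29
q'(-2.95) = 161.43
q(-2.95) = -185.81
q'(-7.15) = 754.47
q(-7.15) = -1961.03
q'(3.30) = 62.68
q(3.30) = 26.25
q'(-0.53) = 11.97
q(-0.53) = -4.34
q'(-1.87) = 77.36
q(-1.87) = -59.39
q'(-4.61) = 345.23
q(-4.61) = -597.19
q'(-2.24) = 103.01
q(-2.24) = -92.65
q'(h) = 12*h^2 - 20*h - 2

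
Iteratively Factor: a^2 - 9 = (a + 3)*(a - 3)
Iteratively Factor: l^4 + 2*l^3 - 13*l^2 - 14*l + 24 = (l - 3)*(l^3 + 5*l^2 + 2*l - 8) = (l - 3)*(l - 1)*(l^2 + 6*l + 8) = (l - 3)*(l - 1)*(l + 2)*(l + 4)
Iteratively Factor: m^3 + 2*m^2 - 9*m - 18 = (m + 3)*(m^2 - m - 6) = (m - 3)*(m + 3)*(m + 2)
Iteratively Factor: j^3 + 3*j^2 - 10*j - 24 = (j - 3)*(j^2 + 6*j + 8) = (j - 3)*(j + 2)*(j + 4)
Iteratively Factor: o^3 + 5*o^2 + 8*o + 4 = (o + 2)*(o^2 + 3*o + 2) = (o + 1)*(o + 2)*(o + 2)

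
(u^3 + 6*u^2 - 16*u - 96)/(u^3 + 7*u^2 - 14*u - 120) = (u + 4)/(u + 5)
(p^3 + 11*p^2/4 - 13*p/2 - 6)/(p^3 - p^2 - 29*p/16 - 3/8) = 4*(p + 4)/(4*p + 1)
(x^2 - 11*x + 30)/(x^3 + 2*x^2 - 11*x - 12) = (x^2 - 11*x + 30)/(x^3 + 2*x^2 - 11*x - 12)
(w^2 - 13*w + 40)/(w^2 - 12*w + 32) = (w - 5)/(w - 4)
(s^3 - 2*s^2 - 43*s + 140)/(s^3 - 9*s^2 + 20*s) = (s + 7)/s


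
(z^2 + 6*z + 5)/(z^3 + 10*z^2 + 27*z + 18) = (z + 5)/(z^2 + 9*z + 18)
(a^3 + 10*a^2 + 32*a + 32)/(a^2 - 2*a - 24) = (a^2 + 6*a + 8)/(a - 6)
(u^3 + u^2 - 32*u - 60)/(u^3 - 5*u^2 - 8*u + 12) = (u + 5)/(u - 1)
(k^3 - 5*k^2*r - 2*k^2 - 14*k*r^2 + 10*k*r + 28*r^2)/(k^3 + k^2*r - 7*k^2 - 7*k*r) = (k^3 - 5*k^2*r - 2*k^2 - 14*k*r^2 + 10*k*r + 28*r^2)/(k*(k^2 + k*r - 7*k - 7*r))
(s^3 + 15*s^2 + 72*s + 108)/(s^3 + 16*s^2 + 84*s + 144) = (s + 3)/(s + 4)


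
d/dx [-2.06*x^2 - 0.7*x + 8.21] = -4.12*x - 0.7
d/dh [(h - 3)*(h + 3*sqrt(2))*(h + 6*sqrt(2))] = 3*h^2 - 6*h + 18*sqrt(2)*h - 27*sqrt(2) + 36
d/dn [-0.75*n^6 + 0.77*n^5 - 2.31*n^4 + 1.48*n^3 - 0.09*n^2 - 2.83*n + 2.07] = -4.5*n^5 + 3.85*n^4 - 9.24*n^3 + 4.44*n^2 - 0.18*n - 2.83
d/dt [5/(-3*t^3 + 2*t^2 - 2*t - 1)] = 5*(9*t^2 - 4*t + 2)/(3*t^3 - 2*t^2 + 2*t + 1)^2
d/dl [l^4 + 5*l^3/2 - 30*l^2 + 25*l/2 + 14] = 4*l^3 + 15*l^2/2 - 60*l + 25/2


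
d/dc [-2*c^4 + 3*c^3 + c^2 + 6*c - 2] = -8*c^3 + 9*c^2 + 2*c + 6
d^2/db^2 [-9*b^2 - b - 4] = -18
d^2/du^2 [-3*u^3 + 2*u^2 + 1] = 4 - 18*u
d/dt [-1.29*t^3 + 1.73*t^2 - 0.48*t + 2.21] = -3.87*t^2 + 3.46*t - 0.48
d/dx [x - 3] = 1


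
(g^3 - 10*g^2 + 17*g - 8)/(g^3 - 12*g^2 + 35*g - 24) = (g - 1)/(g - 3)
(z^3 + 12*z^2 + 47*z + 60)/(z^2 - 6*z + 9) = (z^3 + 12*z^2 + 47*z + 60)/(z^2 - 6*z + 9)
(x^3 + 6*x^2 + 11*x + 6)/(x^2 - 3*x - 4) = (x^2 + 5*x + 6)/(x - 4)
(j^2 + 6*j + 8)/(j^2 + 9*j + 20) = (j + 2)/(j + 5)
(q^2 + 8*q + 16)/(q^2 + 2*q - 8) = (q + 4)/(q - 2)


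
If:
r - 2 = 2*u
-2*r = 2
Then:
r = -1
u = -3/2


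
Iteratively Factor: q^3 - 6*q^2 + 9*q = (q)*(q^2 - 6*q + 9) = q*(q - 3)*(q - 3)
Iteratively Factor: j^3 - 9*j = (j + 3)*(j^2 - 3*j) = (j - 3)*(j + 3)*(j)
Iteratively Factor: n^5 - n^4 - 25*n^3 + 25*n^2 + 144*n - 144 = (n - 1)*(n^4 - 25*n^2 + 144) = (n - 1)*(n + 3)*(n^3 - 3*n^2 - 16*n + 48) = (n - 4)*(n - 1)*(n + 3)*(n^2 + n - 12) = (n - 4)*(n - 1)*(n + 3)*(n + 4)*(n - 3)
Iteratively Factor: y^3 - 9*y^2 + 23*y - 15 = (y - 1)*(y^2 - 8*y + 15) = (y - 3)*(y - 1)*(y - 5)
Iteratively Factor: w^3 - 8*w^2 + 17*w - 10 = (w - 5)*(w^2 - 3*w + 2) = (w - 5)*(w - 2)*(w - 1)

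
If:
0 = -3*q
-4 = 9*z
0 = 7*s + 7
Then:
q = 0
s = -1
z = -4/9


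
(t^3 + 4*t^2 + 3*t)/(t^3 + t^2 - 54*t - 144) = t*(t + 1)/(t^2 - 2*t - 48)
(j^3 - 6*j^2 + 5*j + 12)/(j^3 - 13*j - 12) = (j - 3)/(j + 3)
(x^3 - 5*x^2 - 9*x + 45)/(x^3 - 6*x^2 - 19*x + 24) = (x^2 - 8*x + 15)/(x^2 - 9*x + 8)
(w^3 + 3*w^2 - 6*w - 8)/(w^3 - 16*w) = (w^2 - w - 2)/(w*(w - 4))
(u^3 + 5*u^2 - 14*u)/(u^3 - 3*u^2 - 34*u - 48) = u*(-u^2 - 5*u + 14)/(-u^3 + 3*u^2 + 34*u + 48)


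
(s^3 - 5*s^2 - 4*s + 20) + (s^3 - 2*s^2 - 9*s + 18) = 2*s^3 - 7*s^2 - 13*s + 38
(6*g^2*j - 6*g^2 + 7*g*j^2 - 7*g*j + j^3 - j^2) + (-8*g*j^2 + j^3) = 6*g^2*j - 6*g^2 - g*j^2 - 7*g*j + 2*j^3 - j^2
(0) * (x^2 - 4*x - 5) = 0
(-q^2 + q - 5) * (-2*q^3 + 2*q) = 2*q^5 - 2*q^4 + 8*q^3 + 2*q^2 - 10*q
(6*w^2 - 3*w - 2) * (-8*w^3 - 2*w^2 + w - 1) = -48*w^5 + 12*w^4 + 28*w^3 - 5*w^2 + w + 2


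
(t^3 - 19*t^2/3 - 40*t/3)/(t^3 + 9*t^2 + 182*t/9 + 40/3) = 3*t*(t - 8)/(3*t^2 + 22*t + 24)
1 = 1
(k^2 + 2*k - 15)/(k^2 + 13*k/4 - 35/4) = 4*(k - 3)/(4*k - 7)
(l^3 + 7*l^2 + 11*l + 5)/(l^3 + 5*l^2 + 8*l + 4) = (l^2 + 6*l + 5)/(l^2 + 4*l + 4)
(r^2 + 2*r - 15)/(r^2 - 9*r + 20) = (r^2 + 2*r - 15)/(r^2 - 9*r + 20)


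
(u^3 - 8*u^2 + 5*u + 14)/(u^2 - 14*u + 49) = (u^2 - u - 2)/(u - 7)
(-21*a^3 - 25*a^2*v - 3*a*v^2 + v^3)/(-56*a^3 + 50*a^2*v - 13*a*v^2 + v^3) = (3*a^2 + 4*a*v + v^2)/(8*a^2 - 6*a*v + v^2)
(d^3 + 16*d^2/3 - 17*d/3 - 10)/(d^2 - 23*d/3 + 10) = (d^2 + 7*d + 6)/(d - 6)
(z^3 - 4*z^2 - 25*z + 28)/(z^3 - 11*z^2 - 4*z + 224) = (z - 1)/(z - 8)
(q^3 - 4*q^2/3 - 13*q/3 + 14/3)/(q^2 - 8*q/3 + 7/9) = 3*(q^2 + q - 2)/(3*q - 1)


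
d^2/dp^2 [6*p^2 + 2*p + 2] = 12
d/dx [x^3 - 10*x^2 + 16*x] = 3*x^2 - 20*x + 16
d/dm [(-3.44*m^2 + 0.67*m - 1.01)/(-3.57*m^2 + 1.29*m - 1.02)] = (-2.0457*m^2 - 0.1938*m + 0.6195)/(12.7449*m^4 - 9.2106*m^3 + 8.9469*m^2 - 2.6316*m + 1.0404)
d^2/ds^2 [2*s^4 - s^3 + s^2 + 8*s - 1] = 24*s^2 - 6*s + 2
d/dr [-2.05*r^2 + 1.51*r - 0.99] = 1.51 - 4.1*r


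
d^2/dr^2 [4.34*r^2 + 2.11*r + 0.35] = 8.68000000000000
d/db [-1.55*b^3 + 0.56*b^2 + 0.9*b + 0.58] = -4.65*b^2 + 1.12*b + 0.9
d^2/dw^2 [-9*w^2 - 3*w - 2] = -18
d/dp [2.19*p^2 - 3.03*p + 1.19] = 4.38*p - 3.03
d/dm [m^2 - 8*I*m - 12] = 2*m - 8*I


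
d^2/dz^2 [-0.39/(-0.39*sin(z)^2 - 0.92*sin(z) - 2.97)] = (-0.237276*sin(z)^4 - 0.419796*sin(z)^3 + 1.832766*sin(z)^2 + 1.905228*sin(z) - 0.243282)/(0.39*sin(z)^2 + 0.92*sin(z) + 2.97)^3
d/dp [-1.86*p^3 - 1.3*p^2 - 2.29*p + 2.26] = -5.58*p^2 - 2.6*p - 2.29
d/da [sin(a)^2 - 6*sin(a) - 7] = 2*(sin(a) - 3)*cos(a)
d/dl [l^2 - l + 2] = 2*l - 1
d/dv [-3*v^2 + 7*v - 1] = 7 - 6*v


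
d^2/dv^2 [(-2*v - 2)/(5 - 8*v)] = 416/(8*v - 5)^3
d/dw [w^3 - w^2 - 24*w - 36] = 3*w^2 - 2*w - 24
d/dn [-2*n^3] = -6*n^2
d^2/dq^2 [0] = 0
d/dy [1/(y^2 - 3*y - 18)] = (3 - 2*y)/(-y^2 + 3*y + 18)^2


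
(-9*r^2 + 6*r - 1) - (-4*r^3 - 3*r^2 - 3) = 4*r^3 - 6*r^2 + 6*r + 2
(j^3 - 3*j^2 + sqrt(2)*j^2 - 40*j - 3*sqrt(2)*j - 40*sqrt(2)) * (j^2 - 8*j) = j^5 - 11*j^4 + sqrt(2)*j^4 - 16*j^3 - 11*sqrt(2)*j^3 - 16*sqrt(2)*j^2 + 320*j^2 + 320*sqrt(2)*j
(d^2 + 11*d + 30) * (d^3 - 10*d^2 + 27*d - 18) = d^5 + d^4 - 53*d^3 - 21*d^2 + 612*d - 540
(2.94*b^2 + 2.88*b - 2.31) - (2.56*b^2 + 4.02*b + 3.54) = 0.38*b^2 - 1.14*b - 5.85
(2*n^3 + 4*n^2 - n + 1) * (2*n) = 4*n^4 + 8*n^3 - 2*n^2 + 2*n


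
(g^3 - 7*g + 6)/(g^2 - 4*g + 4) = (g^2 + 2*g - 3)/(g - 2)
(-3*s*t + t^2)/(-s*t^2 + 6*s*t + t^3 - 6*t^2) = (3*s - t)/(s*t - 6*s - t^2 + 6*t)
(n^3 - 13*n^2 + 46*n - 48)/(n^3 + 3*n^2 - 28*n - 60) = (n^3 - 13*n^2 + 46*n - 48)/(n^3 + 3*n^2 - 28*n - 60)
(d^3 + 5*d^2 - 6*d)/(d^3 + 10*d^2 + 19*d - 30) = d/(d + 5)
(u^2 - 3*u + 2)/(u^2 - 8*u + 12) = (u - 1)/(u - 6)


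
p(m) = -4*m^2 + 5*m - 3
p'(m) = 5 - 8*m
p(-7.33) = -254.57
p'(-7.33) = 63.64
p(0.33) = -1.79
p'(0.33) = 2.36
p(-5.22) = -138.09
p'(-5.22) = 46.76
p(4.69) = -67.53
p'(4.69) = -32.52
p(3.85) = -43.04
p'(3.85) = -25.80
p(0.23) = -2.06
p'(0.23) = 3.16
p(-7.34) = -255.20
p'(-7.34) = 63.72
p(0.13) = -2.42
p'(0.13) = 3.96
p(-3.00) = -54.00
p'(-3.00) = 29.00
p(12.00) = -519.00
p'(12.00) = -91.00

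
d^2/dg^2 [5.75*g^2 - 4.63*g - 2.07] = 11.5000000000000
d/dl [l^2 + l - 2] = 2*l + 1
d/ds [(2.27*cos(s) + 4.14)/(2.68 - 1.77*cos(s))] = -13.4114*sin(s)/(1.77*cos(s) - 2.68)^2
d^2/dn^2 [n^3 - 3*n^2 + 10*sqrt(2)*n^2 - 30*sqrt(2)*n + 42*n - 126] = 6*n - 6 + 20*sqrt(2)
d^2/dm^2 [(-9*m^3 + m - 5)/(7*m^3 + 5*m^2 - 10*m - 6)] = 2*(315*m^6 - 1743*m^5 - 3633*m^4 - 2475*m^3 - 693*m^2 - 762*m - 710)/(343*m^9 + 735*m^8 - 945*m^7 - 2857*m^6 + 90*m^5 + 3570*m^4 + 1556*m^3 - 1260*m^2 - 1080*m - 216)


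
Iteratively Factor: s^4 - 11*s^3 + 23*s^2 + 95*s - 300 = (s - 4)*(s^3 - 7*s^2 - 5*s + 75) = (s - 5)*(s - 4)*(s^2 - 2*s - 15) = (s - 5)^2*(s - 4)*(s + 3)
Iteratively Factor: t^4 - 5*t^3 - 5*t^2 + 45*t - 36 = (t - 4)*(t^3 - t^2 - 9*t + 9) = (t - 4)*(t - 1)*(t^2 - 9) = (t - 4)*(t - 3)*(t - 1)*(t + 3)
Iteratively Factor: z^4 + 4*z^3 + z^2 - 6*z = (z + 3)*(z^3 + z^2 - 2*z) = (z + 2)*(z + 3)*(z^2 - z) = z*(z + 2)*(z + 3)*(z - 1)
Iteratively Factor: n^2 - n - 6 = (n + 2)*(n - 3)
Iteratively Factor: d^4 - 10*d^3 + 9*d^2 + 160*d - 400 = (d - 5)*(d^3 - 5*d^2 - 16*d + 80) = (d - 5)^2*(d^2 - 16) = (d - 5)^2*(d - 4)*(d + 4)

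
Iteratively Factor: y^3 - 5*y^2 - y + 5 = (y - 5)*(y^2 - 1) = (y - 5)*(y - 1)*(y + 1)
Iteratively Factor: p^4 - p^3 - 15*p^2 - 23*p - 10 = (p + 1)*(p^3 - 2*p^2 - 13*p - 10) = (p + 1)*(p + 2)*(p^2 - 4*p - 5) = (p - 5)*(p + 1)*(p + 2)*(p + 1)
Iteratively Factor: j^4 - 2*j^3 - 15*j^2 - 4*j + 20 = (j - 1)*(j^3 - j^2 - 16*j - 20) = (j - 1)*(j + 2)*(j^2 - 3*j - 10) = (j - 1)*(j + 2)^2*(j - 5)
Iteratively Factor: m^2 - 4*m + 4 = (m - 2)*(m - 2)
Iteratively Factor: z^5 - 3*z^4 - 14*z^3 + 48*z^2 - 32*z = (z - 4)*(z^4 + z^3 - 10*z^2 + 8*z) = (z - 4)*(z - 2)*(z^3 + 3*z^2 - 4*z) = (z - 4)*(z - 2)*(z - 1)*(z^2 + 4*z) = (z - 4)*(z - 2)*(z - 1)*(z + 4)*(z)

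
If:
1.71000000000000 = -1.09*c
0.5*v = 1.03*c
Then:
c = -1.57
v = -3.23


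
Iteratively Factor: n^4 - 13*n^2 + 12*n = (n)*(n^3 - 13*n + 12) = n*(n - 1)*(n^2 + n - 12) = n*(n - 3)*(n - 1)*(n + 4)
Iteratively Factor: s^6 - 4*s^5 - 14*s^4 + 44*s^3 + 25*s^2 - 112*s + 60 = (s - 1)*(s^5 - 3*s^4 - 17*s^3 + 27*s^2 + 52*s - 60) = (s - 1)^2*(s^4 - 2*s^3 - 19*s^2 + 8*s + 60) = (s - 2)*(s - 1)^2*(s^3 - 19*s - 30) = (s - 2)*(s - 1)^2*(s + 2)*(s^2 - 2*s - 15) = (s - 5)*(s - 2)*(s - 1)^2*(s + 2)*(s + 3)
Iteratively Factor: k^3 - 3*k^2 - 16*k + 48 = (k - 3)*(k^2 - 16) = (k - 3)*(k + 4)*(k - 4)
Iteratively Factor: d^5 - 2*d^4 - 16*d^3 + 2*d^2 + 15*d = (d)*(d^4 - 2*d^3 - 16*d^2 + 2*d + 15) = d*(d - 5)*(d^3 + 3*d^2 - d - 3) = d*(d - 5)*(d + 3)*(d^2 - 1) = d*(d - 5)*(d - 1)*(d + 3)*(d + 1)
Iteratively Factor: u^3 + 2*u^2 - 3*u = (u + 3)*(u^2 - u) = u*(u + 3)*(u - 1)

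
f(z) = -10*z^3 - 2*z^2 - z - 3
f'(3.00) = -283.00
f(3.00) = -294.00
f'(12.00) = -4369.00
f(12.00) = -17583.00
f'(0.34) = -5.83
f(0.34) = -3.96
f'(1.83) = -108.79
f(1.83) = -72.81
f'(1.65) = -89.28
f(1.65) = -55.02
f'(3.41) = -363.48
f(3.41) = -426.18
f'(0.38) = -6.85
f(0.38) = -4.22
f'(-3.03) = -264.31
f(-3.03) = 259.85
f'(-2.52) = -181.43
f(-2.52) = 146.85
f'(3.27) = -334.87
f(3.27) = -377.31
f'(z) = -30*z^2 - 4*z - 1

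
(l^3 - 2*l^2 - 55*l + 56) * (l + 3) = l^4 + l^3 - 61*l^2 - 109*l + 168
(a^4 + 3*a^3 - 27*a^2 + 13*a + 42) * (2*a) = 2*a^5 + 6*a^4 - 54*a^3 + 26*a^2 + 84*a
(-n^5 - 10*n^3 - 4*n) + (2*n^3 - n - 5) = -n^5 - 8*n^3 - 5*n - 5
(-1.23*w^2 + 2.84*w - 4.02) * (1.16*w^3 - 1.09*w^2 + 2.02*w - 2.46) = -1.4268*w^5 + 4.6351*w^4 - 10.2434*w^3 + 13.1444*w^2 - 15.1068*w + 9.8892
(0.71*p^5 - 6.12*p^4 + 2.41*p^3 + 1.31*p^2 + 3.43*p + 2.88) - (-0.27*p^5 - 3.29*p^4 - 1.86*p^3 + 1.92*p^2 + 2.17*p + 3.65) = 0.98*p^5 - 2.83*p^4 + 4.27*p^3 - 0.61*p^2 + 1.26*p - 0.77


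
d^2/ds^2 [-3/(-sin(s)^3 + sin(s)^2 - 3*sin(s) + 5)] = 3*(-9*sin(s)^6 + 11*sin(s)^5 + 2*sin(s)^4 - 52*sin(s)^3 + 35*sin(s)^2 - 3*sin(s) + 8)/(sin(s)^3 - sin(s)^2 + 3*sin(s) - 5)^3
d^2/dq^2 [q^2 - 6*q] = 2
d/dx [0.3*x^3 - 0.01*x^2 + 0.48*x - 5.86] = 0.9*x^2 - 0.02*x + 0.48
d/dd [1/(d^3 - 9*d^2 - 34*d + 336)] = (-3*d^2 + 18*d + 34)/(d^3 - 9*d^2 - 34*d + 336)^2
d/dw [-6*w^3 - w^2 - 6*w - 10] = -18*w^2 - 2*w - 6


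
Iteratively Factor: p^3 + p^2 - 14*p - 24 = (p + 3)*(p^2 - 2*p - 8) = (p - 4)*(p + 3)*(p + 2)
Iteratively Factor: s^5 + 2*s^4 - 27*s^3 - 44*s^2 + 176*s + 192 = (s + 1)*(s^4 + s^3 - 28*s^2 - 16*s + 192) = (s - 4)*(s + 1)*(s^3 + 5*s^2 - 8*s - 48) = (s - 4)*(s - 3)*(s + 1)*(s^2 + 8*s + 16) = (s - 4)*(s - 3)*(s + 1)*(s + 4)*(s + 4)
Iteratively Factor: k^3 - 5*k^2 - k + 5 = (k + 1)*(k^2 - 6*k + 5) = (k - 5)*(k + 1)*(k - 1)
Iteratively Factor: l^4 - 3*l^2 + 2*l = (l + 2)*(l^3 - 2*l^2 + l) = l*(l + 2)*(l^2 - 2*l + 1) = l*(l - 1)*(l + 2)*(l - 1)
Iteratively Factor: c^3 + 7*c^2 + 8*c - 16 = (c + 4)*(c^2 + 3*c - 4) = (c + 4)^2*(c - 1)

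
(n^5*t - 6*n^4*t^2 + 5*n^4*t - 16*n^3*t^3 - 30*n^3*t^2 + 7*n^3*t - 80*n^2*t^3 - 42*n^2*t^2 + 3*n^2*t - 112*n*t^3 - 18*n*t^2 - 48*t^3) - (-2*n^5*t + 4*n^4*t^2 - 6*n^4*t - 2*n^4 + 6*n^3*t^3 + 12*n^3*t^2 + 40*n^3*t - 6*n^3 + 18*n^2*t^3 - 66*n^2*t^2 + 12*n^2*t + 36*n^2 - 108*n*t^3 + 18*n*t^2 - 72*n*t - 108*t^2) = 3*n^5*t - 10*n^4*t^2 + 11*n^4*t + 2*n^4 - 22*n^3*t^3 - 42*n^3*t^2 - 33*n^3*t + 6*n^3 - 98*n^2*t^3 + 24*n^2*t^2 - 9*n^2*t - 36*n^2 - 4*n*t^3 - 36*n*t^2 + 72*n*t - 48*t^3 + 108*t^2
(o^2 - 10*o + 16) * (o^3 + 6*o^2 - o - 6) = o^5 - 4*o^4 - 45*o^3 + 100*o^2 + 44*o - 96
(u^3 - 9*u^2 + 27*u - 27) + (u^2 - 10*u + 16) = u^3 - 8*u^2 + 17*u - 11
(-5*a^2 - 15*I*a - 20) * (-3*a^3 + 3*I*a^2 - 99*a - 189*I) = 15*a^5 + 30*I*a^4 + 600*a^3 + 2370*I*a^2 - 855*a + 3780*I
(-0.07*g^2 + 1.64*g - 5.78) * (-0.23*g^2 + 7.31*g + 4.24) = 0.0161*g^4 - 0.8889*g^3 + 13.021*g^2 - 35.2982*g - 24.5072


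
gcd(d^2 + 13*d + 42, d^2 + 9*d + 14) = d + 7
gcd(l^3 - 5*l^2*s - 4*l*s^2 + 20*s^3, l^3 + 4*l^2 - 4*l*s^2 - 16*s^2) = -l^2 + 4*s^2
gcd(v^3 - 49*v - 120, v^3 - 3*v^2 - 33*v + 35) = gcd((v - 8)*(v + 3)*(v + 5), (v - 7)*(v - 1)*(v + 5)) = v + 5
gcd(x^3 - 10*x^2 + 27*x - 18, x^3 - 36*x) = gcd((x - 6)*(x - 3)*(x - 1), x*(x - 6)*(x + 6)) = x - 6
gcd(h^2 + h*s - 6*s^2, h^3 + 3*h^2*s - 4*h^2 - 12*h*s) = h + 3*s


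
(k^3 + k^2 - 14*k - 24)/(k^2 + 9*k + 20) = (k^3 + k^2 - 14*k - 24)/(k^2 + 9*k + 20)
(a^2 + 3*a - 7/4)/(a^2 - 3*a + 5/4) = (2*a + 7)/(2*a - 5)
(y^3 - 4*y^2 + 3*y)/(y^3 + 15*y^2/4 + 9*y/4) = 4*(y^2 - 4*y + 3)/(4*y^2 + 15*y + 9)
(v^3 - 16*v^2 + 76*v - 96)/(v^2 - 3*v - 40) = (v^2 - 8*v + 12)/(v + 5)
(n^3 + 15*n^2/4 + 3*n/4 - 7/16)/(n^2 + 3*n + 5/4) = (8*n^2 + 26*n - 7)/(4*(2*n + 5))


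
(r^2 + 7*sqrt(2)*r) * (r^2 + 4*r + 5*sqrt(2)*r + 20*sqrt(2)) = r^4 + 4*r^3 + 12*sqrt(2)*r^3 + 48*sqrt(2)*r^2 + 70*r^2 + 280*r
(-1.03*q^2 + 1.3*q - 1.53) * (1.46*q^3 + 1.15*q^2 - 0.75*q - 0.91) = -1.5038*q^5 + 0.7135*q^4 + 0.0336999999999998*q^3 - 1.7972*q^2 - 0.0355000000000001*q + 1.3923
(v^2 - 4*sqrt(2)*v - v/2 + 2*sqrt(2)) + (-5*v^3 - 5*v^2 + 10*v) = -5*v^3 - 4*v^2 - 4*sqrt(2)*v + 19*v/2 + 2*sqrt(2)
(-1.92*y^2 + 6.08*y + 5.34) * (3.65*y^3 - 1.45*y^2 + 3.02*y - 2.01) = -7.008*y^5 + 24.976*y^4 + 4.8766*y^3 + 14.4778*y^2 + 3.906*y - 10.7334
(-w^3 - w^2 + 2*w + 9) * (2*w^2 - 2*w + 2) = -2*w^5 + 4*w^3 + 12*w^2 - 14*w + 18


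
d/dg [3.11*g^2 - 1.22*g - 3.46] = 6.22*g - 1.22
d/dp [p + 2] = 1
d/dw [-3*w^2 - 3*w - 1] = -6*w - 3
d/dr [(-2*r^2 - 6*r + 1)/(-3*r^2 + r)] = (-20*r^2 + 6*r - 1)/(r^2*(9*r^2 - 6*r + 1))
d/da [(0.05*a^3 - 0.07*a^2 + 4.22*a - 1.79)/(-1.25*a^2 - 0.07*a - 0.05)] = (-0.0625*a^4 - 0.007*a^3 + 5.2724*a^2 - 4.468*a - 0.3363)/(1.5625*a^4 + 0.175*a^3 + 0.1299*a^2 + 0.007*a + 0.0025)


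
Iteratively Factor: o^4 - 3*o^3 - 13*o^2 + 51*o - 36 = (o + 4)*(o^3 - 7*o^2 + 15*o - 9) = (o - 1)*(o + 4)*(o^2 - 6*o + 9) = (o - 3)*(o - 1)*(o + 4)*(o - 3)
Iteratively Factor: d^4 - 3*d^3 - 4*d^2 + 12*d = (d - 3)*(d^3 - 4*d) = (d - 3)*(d + 2)*(d^2 - 2*d) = (d - 3)*(d - 2)*(d + 2)*(d)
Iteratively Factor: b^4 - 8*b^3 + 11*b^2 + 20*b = (b)*(b^3 - 8*b^2 + 11*b + 20) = b*(b - 5)*(b^2 - 3*b - 4) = b*(b - 5)*(b - 4)*(b + 1)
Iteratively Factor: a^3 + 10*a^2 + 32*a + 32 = (a + 4)*(a^2 + 6*a + 8) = (a + 4)^2*(a + 2)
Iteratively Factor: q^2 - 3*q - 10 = (q - 5)*(q + 2)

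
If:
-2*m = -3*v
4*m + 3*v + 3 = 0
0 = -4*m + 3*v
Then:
No Solution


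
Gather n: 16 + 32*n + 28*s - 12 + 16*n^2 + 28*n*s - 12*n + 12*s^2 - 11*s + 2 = 16*n^2 + n*(28*s + 20) + 12*s^2 + 17*s + 6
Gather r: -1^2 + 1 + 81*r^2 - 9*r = 81*r^2 - 9*r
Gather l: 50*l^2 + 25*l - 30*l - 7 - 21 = 50*l^2 - 5*l - 28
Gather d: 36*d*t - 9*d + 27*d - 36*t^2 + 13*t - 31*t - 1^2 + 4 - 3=d*(36*t + 18) - 36*t^2 - 18*t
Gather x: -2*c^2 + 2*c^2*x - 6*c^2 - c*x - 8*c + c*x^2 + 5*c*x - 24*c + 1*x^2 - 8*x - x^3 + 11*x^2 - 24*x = -8*c^2 - 32*c - x^3 + x^2*(c + 12) + x*(2*c^2 + 4*c - 32)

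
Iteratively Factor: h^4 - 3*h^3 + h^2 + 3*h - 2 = (h - 2)*(h^3 - h^2 - h + 1) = (h - 2)*(h + 1)*(h^2 - 2*h + 1) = (h - 2)*(h - 1)*(h + 1)*(h - 1)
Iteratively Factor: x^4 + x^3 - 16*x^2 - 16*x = (x + 1)*(x^3 - 16*x) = (x + 1)*(x + 4)*(x^2 - 4*x) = x*(x + 1)*(x + 4)*(x - 4)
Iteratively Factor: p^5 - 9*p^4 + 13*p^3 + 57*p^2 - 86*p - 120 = (p + 1)*(p^4 - 10*p^3 + 23*p^2 + 34*p - 120) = (p + 1)*(p + 2)*(p^3 - 12*p^2 + 47*p - 60) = (p - 5)*(p + 1)*(p + 2)*(p^2 - 7*p + 12) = (p - 5)*(p - 3)*(p + 1)*(p + 2)*(p - 4)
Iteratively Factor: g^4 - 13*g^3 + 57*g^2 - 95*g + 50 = (g - 5)*(g^3 - 8*g^2 + 17*g - 10) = (g - 5)*(g - 1)*(g^2 - 7*g + 10) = (g - 5)*(g - 2)*(g - 1)*(g - 5)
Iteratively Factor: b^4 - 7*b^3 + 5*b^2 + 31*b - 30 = (b - 1)*(b^3 - 6*b^2 - b + 30) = (b - 1)*(b + 2)*(b^2 - 8*b + 15) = (b - 5)*(b - 1)*(b + 2)*(b - 3)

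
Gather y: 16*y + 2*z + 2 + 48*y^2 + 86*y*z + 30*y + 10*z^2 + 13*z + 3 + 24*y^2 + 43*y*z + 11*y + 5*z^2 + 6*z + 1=72*y^2 + y*(129*z + 57) + 15*z^2 + 21*z + 6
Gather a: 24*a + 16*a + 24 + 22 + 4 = 40*a + 50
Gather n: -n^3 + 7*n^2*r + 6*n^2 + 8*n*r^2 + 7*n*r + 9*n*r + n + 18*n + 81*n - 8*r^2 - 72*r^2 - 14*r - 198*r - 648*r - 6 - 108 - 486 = -n^3 + n^2*(7*r + 6) + n*(8*r^2 + 16*r + 100) - 80*r^2 - 860*r - 600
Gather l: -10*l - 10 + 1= -10*l - 9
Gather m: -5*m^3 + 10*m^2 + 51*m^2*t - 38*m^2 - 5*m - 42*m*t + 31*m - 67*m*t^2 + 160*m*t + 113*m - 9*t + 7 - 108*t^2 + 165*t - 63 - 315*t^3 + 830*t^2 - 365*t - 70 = -5*m^3 + m^2*(51*t - 28) + m*(-67*t^2 + 118*t + 139) - 315*t^3 + 722*t^2 - 209*t - 126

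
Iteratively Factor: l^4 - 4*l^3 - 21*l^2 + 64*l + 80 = (l - 5)*(l^3 + l^2 - 16*l - 16) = (l - 5)*(l + 4)*(l^2 - 3*l - 4) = (l - 5)*(l + 1)*(l + 4)*(l - 4)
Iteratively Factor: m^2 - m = (m)*(m - 1)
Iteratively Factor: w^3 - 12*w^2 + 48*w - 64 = (w - 4)*(w^2 - 8*w + 16) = (w - 4)^2*(w - 4)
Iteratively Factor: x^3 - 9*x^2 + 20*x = (x - 4)*(x^2 - 5*x) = (x - 5)*(x - 4)*(x)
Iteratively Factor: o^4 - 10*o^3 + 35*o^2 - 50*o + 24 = (o - 3)*(o^3 - 7*o^2 + 14*o - 8) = (o - 3)*(o - 1)*(o^2 - 6*o + 8) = (o - 4)*(o - 3)*(o - 1)*(o - 2)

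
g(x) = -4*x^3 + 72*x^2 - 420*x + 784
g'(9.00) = -96.00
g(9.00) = -80.00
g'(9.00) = -96.00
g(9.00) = -80.00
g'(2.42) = -141.80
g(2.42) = 132.57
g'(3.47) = -64.81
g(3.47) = 26.42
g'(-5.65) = -1616.67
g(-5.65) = 6176.87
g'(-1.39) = -643.35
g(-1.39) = 1517.65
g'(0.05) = -412.83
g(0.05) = 763.18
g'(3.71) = -50.93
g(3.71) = 12.56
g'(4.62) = -10.85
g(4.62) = -14.05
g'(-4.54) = -1321.10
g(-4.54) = 4549.14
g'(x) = -12*x^2 + 144*x - 420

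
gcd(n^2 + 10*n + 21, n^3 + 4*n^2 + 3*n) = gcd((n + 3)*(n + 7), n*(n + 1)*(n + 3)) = n + 3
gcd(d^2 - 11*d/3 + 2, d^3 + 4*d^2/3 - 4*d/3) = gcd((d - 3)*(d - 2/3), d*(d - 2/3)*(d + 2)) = d - 2/3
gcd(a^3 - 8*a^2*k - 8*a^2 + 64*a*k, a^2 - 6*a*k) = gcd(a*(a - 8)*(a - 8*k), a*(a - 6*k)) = a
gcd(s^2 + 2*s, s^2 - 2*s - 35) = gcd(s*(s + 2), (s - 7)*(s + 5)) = 1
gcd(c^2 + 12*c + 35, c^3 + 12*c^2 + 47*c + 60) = c + 5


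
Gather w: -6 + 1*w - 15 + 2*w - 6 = 3*w - 27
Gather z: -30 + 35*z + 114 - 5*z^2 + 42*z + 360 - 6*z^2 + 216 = -11*z^2 + 77*z + 660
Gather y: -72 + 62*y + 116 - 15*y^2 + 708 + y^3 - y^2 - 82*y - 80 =y^3 - 16*y^2 - 20*y + 672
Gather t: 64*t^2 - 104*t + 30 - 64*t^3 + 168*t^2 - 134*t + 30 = -64*t^3 + 232*t^2 - 238*t + 60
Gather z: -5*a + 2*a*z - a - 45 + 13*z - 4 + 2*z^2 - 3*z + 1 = -6*a + 2*z^2 + z*(2*a + 10) - 48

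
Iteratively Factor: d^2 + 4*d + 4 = (d + 2)*(d + 2)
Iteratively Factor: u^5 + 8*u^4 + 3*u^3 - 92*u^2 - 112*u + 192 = (u + 4)*(u^4 + 4*u^3 - 13*u^2 - 40*u + 48) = (u + 4)^2*(u^3 - 13*u + 12) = (u - 3)*(u + 4)^2*(u^2 + 3*u - 4) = (u - 3)*(u + 4)^3*(u - 1)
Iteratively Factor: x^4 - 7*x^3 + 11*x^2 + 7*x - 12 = (x - 3)*(x^3 - 4*x^2 - x + 4) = (x - 3)*(x + 1)*(x^2 - 5*x + 4) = (x - 4)*(x - 3)*(x + 1)*(x - 1)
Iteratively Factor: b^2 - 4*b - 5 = (b + 1)*(b - 5)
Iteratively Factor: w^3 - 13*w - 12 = (w + 1)*(w^2 - w - 12) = (w + 1)*(w + 3)*(w - 4)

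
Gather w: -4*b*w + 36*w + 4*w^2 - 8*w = 4*w^2 + w*(28 - 4*b)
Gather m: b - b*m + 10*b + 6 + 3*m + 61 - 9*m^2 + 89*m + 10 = 11*b - 9*m^2 + m*(92 - b) + 77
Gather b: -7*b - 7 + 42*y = -7*b + 42*y - 7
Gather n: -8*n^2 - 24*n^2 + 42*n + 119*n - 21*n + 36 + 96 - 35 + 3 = -32*n^2 + 140*n + 100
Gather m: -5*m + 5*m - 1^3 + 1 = 0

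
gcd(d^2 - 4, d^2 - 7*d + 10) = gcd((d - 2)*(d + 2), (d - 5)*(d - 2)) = d - 2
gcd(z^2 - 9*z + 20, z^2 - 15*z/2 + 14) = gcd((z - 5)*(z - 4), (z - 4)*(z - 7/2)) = z - 4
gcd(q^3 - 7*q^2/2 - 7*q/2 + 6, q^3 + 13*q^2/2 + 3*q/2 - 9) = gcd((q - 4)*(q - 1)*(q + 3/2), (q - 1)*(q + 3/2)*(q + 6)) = q^2 + q/2 - 3/2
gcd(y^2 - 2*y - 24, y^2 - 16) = y + 4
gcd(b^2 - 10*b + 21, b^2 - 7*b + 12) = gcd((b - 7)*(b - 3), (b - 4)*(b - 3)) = b - 3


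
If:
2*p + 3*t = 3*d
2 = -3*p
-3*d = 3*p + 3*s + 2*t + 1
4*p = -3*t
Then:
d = 4/9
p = -2/3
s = -19/27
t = 8/9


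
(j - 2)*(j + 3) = j^2 + j - 6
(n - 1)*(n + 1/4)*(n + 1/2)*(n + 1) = n^4 + 3*n^3/4 - 7*n^2/8 - 3*n/4 - 1/8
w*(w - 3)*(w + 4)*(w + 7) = w^4 + 8*w^3 - 5*w^2 - 84*w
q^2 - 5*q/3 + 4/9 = (q - 4/3)*(q - 1/3)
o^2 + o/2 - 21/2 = (o - 3)*(o + 7/2)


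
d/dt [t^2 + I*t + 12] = 2*t + I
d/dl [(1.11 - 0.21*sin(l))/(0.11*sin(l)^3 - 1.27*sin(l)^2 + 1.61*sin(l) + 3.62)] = (0.0462*sin(l)^3 - 0.633*sin(l)^2 + 2.8194*sin(l) - 2.5473)*cos(l)/(0.0121*sin(l)^6 - 0.2794*sin(l)^5 + 1.9671*sin(l)^4 - 3.293*sin(l)^3 - 6.6027*sin(l)^2 + 11.6564*sin(l) + 13.1044)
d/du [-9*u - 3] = -9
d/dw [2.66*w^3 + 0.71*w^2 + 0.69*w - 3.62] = 7.98*w^2 + 1.42*w + 0.69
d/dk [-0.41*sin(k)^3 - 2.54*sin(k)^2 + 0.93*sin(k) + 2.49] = (-1.23*sin(k)^2 - 5.08*sin(k) + 0.93)*cos(k)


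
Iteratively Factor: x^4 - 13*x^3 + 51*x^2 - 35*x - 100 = (x - 5)*(x^3 - 8*x^2 + 11*x + 20) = (x - 5)^2*(x^2 - 3*x - 4) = (x - 5)^2*(x - 4)*(x + 1)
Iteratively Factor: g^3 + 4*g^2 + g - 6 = (g + 3)*(g^2 + g - 2) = (g + 2)*(g + 3)*(g - 1)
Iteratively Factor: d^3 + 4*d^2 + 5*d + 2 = (d + 1)*(d^2 + 3*d + 2) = (d + 1)^2*(d + 2)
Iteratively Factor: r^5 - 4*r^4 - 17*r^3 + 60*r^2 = (r + 4)*(r^4 - 8*r^3 + 15*r^2) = r*(r + 4)*(r^3 - 8*r^2 + 15*r) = r*(r - 5)*(r + 4)*(r^2 - 3*r) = r*(r - 5)*(r - 3)*(r + 4)*(r)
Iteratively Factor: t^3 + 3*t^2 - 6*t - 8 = (t + 4)*(t^2 - t - 2) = (t + 1)*(t + 4)*(t - 2)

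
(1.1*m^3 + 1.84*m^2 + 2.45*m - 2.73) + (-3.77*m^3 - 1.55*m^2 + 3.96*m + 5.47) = -2.67*m^3 + 0.29*m^2 + 6.41*m + 2.74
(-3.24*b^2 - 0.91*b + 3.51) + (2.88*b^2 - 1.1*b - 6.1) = -0.36*b^2 - 2.01*b - 2.59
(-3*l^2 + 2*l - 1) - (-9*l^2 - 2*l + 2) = 6*l^2 + 4*l - 3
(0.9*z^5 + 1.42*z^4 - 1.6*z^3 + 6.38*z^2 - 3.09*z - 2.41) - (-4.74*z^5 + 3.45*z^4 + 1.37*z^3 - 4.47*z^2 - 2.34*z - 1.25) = 5.64*z^5 - 2.03*z^4 - 2.97*z^3 + 10.85*z^2 - 0.75*z - 1.16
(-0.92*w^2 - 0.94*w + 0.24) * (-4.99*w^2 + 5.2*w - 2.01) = 4.5908*w^4 - 0.0934000000000008*w^3 - 4.2364*w^2 + 3.1374*w - 0.4824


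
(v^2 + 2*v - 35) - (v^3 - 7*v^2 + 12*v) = -v^3 + 8*v^2 - 10*v - 35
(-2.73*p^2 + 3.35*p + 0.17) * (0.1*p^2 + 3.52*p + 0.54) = -0.273*p^4 - 9.2746*p^3 + 10.3348*p^2 + 2.4074*p + 0.0918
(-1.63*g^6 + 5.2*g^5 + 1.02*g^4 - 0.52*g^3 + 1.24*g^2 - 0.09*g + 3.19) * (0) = 0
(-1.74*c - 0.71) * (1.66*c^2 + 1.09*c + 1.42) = -2.8884*c^3 - 3.0752*c^2 - 3.2447*c - 1.0082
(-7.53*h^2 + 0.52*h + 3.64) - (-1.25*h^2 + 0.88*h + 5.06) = -6.28*h^2 - 0.36*h - 1.42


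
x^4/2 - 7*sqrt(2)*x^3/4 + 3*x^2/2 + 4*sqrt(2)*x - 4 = (x/2 + sqrt(2)/2)*(x - 2*sqrt(2))^2*(x - sqrt(2)/2)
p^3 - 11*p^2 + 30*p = p*(p - 6)*(p - 5)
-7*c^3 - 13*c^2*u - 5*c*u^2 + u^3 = (-7*c + u)*(c + u)^2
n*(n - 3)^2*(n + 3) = n^4 - 3*n^3 - 9*n^2 + 27*n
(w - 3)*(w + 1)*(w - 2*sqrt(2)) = w^3 - 2*sqrt(2)*w^2 - 2*w^2 - 3*w + 4*sqrt(2)*w + 6*sqrt(2)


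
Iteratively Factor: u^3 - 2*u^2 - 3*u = (u + 1)*(u^2 - 3*u) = (u - 3)*(u + 1)*(u)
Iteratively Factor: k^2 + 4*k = (k + 4)*(k)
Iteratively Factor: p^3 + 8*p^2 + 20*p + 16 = (p + 2)*(p^2 + 6*p + 8) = (p + 2)*(p + 4)*(p + 2)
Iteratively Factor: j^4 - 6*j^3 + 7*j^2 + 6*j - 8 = (j + 1)*(j^3 - 7*j^2 + 14*j - 8) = (j - 4)*(j + 1)*(j^2 - 3*j + 2) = (j - 4)*(j - 2)*(j + 1)*(j - 1)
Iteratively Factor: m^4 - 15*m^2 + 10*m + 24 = (m - 3)*(m^3 + 3*m^2 - 6*m - 8) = (m - 3)*(m - 2)*(m^2 + 5*m + 4) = (m - 3)*(m - 2)*(m + 1)*(m + 4)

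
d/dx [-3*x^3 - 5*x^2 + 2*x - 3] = -9*x^2 - 10*x + 2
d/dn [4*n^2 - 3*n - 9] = 8*n - 3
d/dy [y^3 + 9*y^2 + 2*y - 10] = 3*y^2 + 18*y + 2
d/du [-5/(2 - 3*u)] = -15/(3*u - 2)^2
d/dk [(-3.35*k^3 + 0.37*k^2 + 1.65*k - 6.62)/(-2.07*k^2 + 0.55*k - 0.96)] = (6.9345*k^4 - 3.685*k^3 + 13.267*k^2 - 28.1172*k + 2.057)/(4.2849*k^4 - 2.277*k^3 + 4.2769*k^2 - 1.056*k + 0.9216)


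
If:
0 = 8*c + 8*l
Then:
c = -l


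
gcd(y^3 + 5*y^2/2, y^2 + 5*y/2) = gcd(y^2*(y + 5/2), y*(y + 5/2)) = y^2 + 5*y/2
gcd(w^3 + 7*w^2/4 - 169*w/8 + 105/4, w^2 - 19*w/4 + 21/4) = w - 7/4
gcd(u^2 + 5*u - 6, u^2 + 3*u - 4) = u - 1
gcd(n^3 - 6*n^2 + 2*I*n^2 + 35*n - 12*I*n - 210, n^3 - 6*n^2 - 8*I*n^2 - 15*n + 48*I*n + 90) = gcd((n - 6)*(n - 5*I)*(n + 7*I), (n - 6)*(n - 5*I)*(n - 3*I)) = n^2 + n*(-6 - 5*I) + 30*I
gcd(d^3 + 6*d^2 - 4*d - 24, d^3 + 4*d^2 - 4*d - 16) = d^2 - 4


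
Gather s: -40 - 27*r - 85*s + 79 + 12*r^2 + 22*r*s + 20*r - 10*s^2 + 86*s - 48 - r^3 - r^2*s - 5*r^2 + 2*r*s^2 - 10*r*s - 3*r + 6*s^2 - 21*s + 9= -r^3 + 7*r^2 - 10*r + s^2*(2*r - 4) + s*(-r^2 + 12*r - 20)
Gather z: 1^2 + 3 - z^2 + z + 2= -z^2 + z + 6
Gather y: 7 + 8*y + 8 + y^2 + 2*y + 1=y^2 + 10*y + 16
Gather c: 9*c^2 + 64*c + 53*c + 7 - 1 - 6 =9*c^2 + 117*c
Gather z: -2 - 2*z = -2*z - 2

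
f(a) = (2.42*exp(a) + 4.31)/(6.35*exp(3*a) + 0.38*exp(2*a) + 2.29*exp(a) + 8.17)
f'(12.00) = 0.00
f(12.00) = 0.00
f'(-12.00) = 0.00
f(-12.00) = 0.53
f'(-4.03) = 0.00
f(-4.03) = 0.53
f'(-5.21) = 0.00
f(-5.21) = 0.53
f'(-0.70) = -0.08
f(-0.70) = 0.54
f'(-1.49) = 0.01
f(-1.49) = 0.55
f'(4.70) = -0.00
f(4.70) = 0.00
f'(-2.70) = 0.01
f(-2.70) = 0.54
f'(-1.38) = 0.01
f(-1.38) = 0.55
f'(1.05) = -0.14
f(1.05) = 0.07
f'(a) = (2.42*exp(a) + 4.31)*(-19.05*exp(3*a) - 0.76*exp(2*a) - 2.29*exp(a))/(6.35*exp(3*a) + 0.38*exp(2*a) + 2.29*exp(a) + 8.17)^2 + 2.42*exp(a)/(6.35*exp(3*a) + 0.38*exp(2*a) + 2.29*exp(a) + 8.17) = (-30.734*exp(3*a) - 83.0251*exp(2*a) - 3.2756*exp(a) + 9.9015)*exp(a)/(40.3225*exp(6*a) + 4.826*exp(5*a) + 29.2274*exp(4*a) + 105.4994*exp(3*a) + 11.4533*exp(2*a) + 37.4186*exp(a) + 66.7489)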